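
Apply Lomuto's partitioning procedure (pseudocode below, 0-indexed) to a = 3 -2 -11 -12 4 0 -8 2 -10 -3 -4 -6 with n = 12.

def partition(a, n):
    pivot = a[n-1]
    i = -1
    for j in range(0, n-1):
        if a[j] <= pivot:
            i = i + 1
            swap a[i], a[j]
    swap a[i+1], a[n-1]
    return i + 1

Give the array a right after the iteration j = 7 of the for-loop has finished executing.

-11 -12 -8 -2 4 0 3 2 -10 -3 -4 -6

pivot = a[11] = -6; i = -1
j=0: a[0]=3 > -6 → no swap
j=1: a[1]=-2 > -6 → no swap
j=2: a[2]=-11 ≤ -6 → i=0, swap a[0],a[2] → -11 -2 3 -12 4 0 -8 2 -10 -3 -4 -6
j=3: a[3]=-12 ≤ -6 → i=1, swap a[1],a[3] → -11 -12 3 -2 4 0 -8 2 -10 -3 -4 -6
j=4: a[4]=4 > -6 → no swap
j=5: a[5]=0 > -6 → no swap
j=6: a[6]=-8 ≤ -6 → i=2, swap a[2],a[6] → -11 -12 -8 -2 4 0 3 2 -10 -3 -4 -6
j=7: a[7]=2 > -6 → no swap
(after j=7) a = -11 -12 -8 -2 4 0 3 2 -10 -3 -4 -6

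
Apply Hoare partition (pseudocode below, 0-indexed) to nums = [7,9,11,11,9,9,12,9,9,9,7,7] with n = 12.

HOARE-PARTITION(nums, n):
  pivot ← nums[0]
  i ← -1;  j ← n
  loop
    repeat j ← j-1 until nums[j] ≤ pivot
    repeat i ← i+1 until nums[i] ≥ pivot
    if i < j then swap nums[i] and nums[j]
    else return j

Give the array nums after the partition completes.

[7,7,11,11,9,9,12,9,9,9,9,7]

pivot=7
j stops at 11 (7), i stops at 0 (7); swap ⇒ [7,9,11,11,9,9,12,9,9,9,7,7]
j stops at 10 (7), i stops at 1 (9); swap ⇒ [7,7,11,11,9,9,12,9,9,9,9,7]
j stops at 1, i stops at 2; i≥j ⇒ return 1. nums=[7,7,11,11,9,9,12,9,9,9,9,7]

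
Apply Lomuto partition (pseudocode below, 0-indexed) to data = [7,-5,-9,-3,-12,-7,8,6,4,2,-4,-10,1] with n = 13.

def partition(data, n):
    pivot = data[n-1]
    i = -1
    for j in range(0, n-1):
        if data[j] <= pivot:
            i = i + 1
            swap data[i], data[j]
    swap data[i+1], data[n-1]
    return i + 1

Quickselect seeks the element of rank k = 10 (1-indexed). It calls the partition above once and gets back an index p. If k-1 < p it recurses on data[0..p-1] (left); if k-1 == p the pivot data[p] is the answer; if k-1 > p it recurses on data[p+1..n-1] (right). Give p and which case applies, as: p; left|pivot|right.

pivot=1, i=-1
j=0: 7>1, skip
j=1: -5≤1, i=0, swap(0,1) ⇒ [-5,7,-9,-3,-12,-7,8,6,4,2,-4,-10,1]
j=2: -9≤1, i=1, swap(1,2) ⇒ [-5,-9,7,-3,-12,-7,8,6,4,2,-4,-10,1]
j=3: -3≤1, i=2, swap(2,3) ⇒ [-5,-9,-3,7,-12,-7,8,6,4,2,-4,-10,1]
j=4: -12≤1, i=3, swap(3,4) ⇒ [-5,-9,-3,-12,7,-7,8,6,4,2,-4,-10,1]
j=5: -7≤1, i=4, swap(4,5) ⇒ [-5,-9,-3,-12,-7,7,8,6,4,2,-4,-10,1]
j=6: 8>1, skip
j=7: 6>1, skip
j=8: 4>1, skip
j=9: 2>1, skip
j=10: -4≤1, i=5, swap(5,10) ⇒ [-5,-9,-3,-12,-7,-4,8,6,4,2,7,-10,1]
j=11: -10≤1, i=6, swap(6,11) ⇒ [-5,-9,-3,-12,-7,-4,-10,6,4,2,7,8,1]
swap(7,12) ⇒ [-5,-9,-3,-12,-7,-4,-10,1,4,2,7,8,6]; return 7
p = 7; k-1 = 9 > 7 ⇒ right

7; right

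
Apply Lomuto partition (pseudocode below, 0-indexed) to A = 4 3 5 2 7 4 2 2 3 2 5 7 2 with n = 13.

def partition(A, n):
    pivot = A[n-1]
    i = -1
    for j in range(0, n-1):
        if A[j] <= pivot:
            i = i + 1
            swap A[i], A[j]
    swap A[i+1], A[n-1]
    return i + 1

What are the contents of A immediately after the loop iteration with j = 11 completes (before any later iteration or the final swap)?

2 2 2 2 7 4 3 5 3 4 5 7 2

pivot = A[12] = 2; i = -1
j=0: A[0]=4 > 2 → no swap
j=1: A[1]=3 > 2 → no swap
j=2: A[2]=5 > 2 → no swap
j=3: A[3]=2 ≤ 2 → i=0, swap A[0],A[3] → 2 3 5 4 7 4 2 2 3 2 5 7 2
j=4: A[4]=7 > 2 → no swap
j=5: A[5]=4 > 2 → no swap
j=6: A[6]=2 ≤ 2 → i=1, swap A[1],A[6] → 2 2 5 4 7 4 3 2 3 2 5 7 2
j=7: A[7]=2 ≤ 2 → i=2, swap A[2],A[7] → 2 2 2 4 7 4 3 5 3 2 5 7 2
j=8: A[8]=3 > 2 → no swap
j=9: A[9]=2 ≤ 2 → i=3, swap A[3],A[9] → 2 2 2 2 7 4 3 5 3 4 5 7 2
j=10: A[10]=5 > 2 → no swap
j=11: A[11]=7 > 2 → no swap
(after j=11) A = 2 2 2 2 7 4 3 5 3 4 5 7 2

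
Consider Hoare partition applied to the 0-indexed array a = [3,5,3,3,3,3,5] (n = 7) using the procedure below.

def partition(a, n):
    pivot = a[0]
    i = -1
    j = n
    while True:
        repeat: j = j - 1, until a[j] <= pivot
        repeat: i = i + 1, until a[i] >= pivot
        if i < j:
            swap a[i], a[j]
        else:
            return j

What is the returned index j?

pivot = a[0] = 3; i = -1, j = 7
j→5 (a[5]=3≤3), i→0 (a[0]=3≥3); i<j, swap → [3,5,3,3,3,3,5]
j→4 (a[4]=3≤3), i→1 (a[1]=5≥3); i<j, swap → [3,3,3,3,5,3,5]
j→3 (a[3]=3≤3), i→2 (a[2]=3≥3); i<j, swap → [3,3,3,3,5,3,5]
j→2, i→3; i≥j, return j=2. a = [3,3,3,3,5,3,5]

2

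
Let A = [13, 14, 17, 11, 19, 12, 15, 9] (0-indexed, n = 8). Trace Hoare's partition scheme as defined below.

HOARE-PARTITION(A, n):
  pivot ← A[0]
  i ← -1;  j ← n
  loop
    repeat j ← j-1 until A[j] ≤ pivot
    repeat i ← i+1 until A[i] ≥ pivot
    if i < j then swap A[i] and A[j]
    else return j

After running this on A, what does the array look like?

[9, 12, 11, 17, 19, 14, 15, 13]

pivot = A[0] = 13; i = -1, j = 8
j→7 (A[7]=9≤13), i→0 (A[0]=13≥13); i<j, swap → [9, 14, 17, 11, 19, 12, 15, 13]
j→5 (A[5]=12≤13), i→1 (A[1]=14≥13); i<j, swap → [9, 12, 17, 11, 19, 14, 15, 13]
j→3 (A[3]=11≤13), i→2 (A[2]=17≥13); i<j, swap → [9, 12, 11, 17, 19, 14, 15, 13]
j→2, i→3; i≥j, return j=2. A = [9, 12, 11, 17, 19, 14, 15, 13]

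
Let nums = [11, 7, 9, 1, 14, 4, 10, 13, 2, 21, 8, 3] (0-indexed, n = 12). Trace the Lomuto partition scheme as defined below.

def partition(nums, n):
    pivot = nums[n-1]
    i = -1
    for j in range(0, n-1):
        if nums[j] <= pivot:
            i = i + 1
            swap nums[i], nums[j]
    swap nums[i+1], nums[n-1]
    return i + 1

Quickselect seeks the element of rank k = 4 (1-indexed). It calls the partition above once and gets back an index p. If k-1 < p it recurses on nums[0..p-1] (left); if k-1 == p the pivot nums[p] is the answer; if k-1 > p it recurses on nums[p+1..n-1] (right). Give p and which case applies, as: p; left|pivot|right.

2; right

pivot = nums[11] = 3; i = -1
j=0: nums[0]=11 > 3 → no swap
j=1: nums[1]=7 > 3 → no swap
j=2: nums[2]=9 > 3 → no swap
j=3: nums[3]=1 ≤ 3 → i=0, swap nums[0],nums[3] → [1, 7, 9, 11, 14, 4, 10, 13, 2, 21, 8, 3]
j=4: nums[4]=14 > 3 → no swap
j=5: nums[5]=4 > 3 → no swap
j=6: nums[6]=10 > 3 → no swap
j=7: nums[7]=13 > 3 → no swap
j=8: nums[8]=2 ≤ 3 → i=1, swap nums[1],nums[8] → [1, 2, 9, 11, 14, 4, 10, 13, 7, 21, 8, 3]
j=9: nums[9]=21 > 3 → no swap
j=10: nums[10]=8 > 3 → no swap
final swap nums[2],nums[11] → [1, 2, 3, 11, 14, 4, 10, 13, 7, 21, 8, 9]; return 2
p = 2; k-1 = 3 > 2 ⇒ right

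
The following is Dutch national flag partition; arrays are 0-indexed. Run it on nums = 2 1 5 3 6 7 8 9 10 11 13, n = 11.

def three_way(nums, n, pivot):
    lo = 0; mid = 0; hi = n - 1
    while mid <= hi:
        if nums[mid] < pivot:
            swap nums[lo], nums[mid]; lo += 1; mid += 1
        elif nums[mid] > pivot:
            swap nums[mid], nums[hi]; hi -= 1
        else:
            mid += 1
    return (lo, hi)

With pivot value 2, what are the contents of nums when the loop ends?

pivot = 2; lo=0, mid=0, hi=10
nums[mid]=2=2: mid=1
nums[mid]=1<2: swap nums[0],nums[1]; lo=1,mid=2 → 1 2 5 3 6 7 8 9 10 11 13
nums[mid]=5>2: swap nums[2],nums[10]; hi=9 → 1 2 13 3 6 7 8 9 10 11 5
nums[mid]=13>2: swap nums[2],nums[9]; hi=8 → 1 2 11 3 6 7 8 9 10 13 5
nums[mid]=11>2: swap nums[2],nums[8]; hi=7 → 1 2 10 3 6 7 8 9 11 13 5
nums[mid]=10>2: swap nums[2],nums[7]; hi=6 → 1 2 9 3 6 7 8 10 11 13 5
nums[mid]=9>2: swap nums[2],nums[6]; hi=5 → 1 2 8 3 6 7 9 10 11 13 5
nums[mid]=8>2: swap nums[2],nums[5]; hi=4 → 1 2 7 3 6 8 9 10 11 13 5
nums[mid]=7>2: swap nums[2],nums[4]; hi=3 → 1 2 6 3 7 8 9 10 11 13 5
nums[mid]=6>2: swap nums[2],nums[3]; hi=2 → 1 2 3 6 7 8 9 10 11 13 5
nums[mid]=3>2: swap nums[2],nums[2]; hi=1 → 1 2 3 6 7 8 9 10 11 13 5
end: lo=1, hi=1; nums = 1 2 3 6 7 8 9 10 11 13 5

1 2 3 6 7 8 9 10 11 13 5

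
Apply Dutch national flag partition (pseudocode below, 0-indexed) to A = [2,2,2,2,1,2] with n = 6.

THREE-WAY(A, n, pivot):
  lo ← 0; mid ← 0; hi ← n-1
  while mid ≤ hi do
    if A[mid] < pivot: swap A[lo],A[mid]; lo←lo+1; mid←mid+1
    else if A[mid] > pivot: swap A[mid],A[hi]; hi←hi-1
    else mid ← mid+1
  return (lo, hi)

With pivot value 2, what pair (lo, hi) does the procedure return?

lo=0 mid=0 hi=5
2=2: mid=1
2=2: mid=2
2=2: mid=3
2=2: mid=4
1<2: swap(0,4), lo=1 mid=5 ⇒ [1,2,2,2,2,2]
2=2: mid=6
done. lo=1 hi=5; A=[1,2,2,2,2,2]

(1, 5)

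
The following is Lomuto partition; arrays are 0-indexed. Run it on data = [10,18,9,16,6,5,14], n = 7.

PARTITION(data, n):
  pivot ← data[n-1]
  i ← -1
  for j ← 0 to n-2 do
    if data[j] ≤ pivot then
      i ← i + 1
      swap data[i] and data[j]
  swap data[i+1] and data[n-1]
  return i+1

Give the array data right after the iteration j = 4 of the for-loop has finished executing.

[10,9,6,16,18,5,14]

pivot=14, i=-1
j=0: 10≤14, i=0, swap(0,0) ⇒ [10,18,9,16,6,5,14]
j=1: 18>14, skip
j=2: 9≤14, i=1, swap(1,2) ⇒ [10,9,18,16,6,5,14]
j=3: 16>14, skip
j=4: 6≤14, i=2, swap(2,4) ⇒ [10,9,6,16,18,5,14]
(after j=4) data = [10,9,6,16,18,5,14]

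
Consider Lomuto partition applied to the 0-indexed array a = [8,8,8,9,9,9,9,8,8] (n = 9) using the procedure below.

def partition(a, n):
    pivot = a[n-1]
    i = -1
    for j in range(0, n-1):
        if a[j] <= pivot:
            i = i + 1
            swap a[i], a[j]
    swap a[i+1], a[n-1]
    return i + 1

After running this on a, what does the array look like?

pivot = a[8] = 8; i = -1
j=0: a[0]=8 ≤ 8 → i=0, swap a[0],a[0] (no change) → [8,8,8,9,9,9,9,8,8]
j=1: a[1]=8 ≤ 8 → i=1, swap a[1],a[1] (no change) → [8,8,8,9,9,9,9,8,8]
j=2: a[2]=8 ≤ 8 → i=2, swap a[2],a[2] (no change) → [8,8,8,9,9,9,9,8,8]
j=3: a[3]=9 > 8 → no swap
j=4: a[4]=9 > 8 → no swap
j=5: a[5]=9 > 8 → no swap
j=6: a[6]=9 > 8 → no swap
j=7: a[7]=8 ≤ 8 → i=3, swap a[3],a[7] → [8,8,8,8,9,9,9,9,8]
final swap a[4],a[8] → [8,8,8,8,8,9,9,9,9]; return 4

[8,8,8,8,8,9,9,9,9]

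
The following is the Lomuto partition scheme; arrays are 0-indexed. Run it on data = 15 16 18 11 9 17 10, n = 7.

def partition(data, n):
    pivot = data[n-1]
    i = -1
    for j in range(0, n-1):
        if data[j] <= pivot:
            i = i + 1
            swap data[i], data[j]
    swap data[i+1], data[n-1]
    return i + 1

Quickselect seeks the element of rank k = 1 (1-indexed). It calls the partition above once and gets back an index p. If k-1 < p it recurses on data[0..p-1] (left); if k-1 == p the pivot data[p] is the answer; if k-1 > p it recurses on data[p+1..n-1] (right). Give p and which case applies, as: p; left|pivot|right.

pivot = data[6] = 10; i = -1
j=0: data[0]=15 > 10 → no swap
j=1: data[1]=16 > 10 → no swap
j=2: data[2]=18 > 10 → no swap
j=3: data[3]=11 > 10 → no swap
j=4: data[4]=9 ≤ 10 → i=0, swap data[0],data[4] → 9 16 18 11 15 17 10
j=5: data[5]=17 > 10 → no swap
final swap data[1],data[6] → 9 10 18 11 15 17 16; return 1
p = 1; k-1 = 0 < 1 ⇒ left

1; left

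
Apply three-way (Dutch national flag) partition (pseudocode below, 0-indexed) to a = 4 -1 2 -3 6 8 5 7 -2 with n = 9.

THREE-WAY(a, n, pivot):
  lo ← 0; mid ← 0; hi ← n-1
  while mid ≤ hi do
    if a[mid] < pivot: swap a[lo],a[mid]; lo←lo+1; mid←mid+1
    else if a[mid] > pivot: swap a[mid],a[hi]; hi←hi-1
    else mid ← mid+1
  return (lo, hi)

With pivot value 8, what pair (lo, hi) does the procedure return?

(8, 8)

lo=0 mid=0 hi=8
4<8: swap(0,0), lo=1 mid=1 ⇒ 4 -1 2 -3 6 8 5 7 -2
-1<8: swap(1,1), lo=2 mid=2 ⇒ 4 -1 2 -3 6 8 5 7 -2
2<8: swap(2,2), lo=3 mid=3 ⇒ 4 -1 2 -3 6 8 5 7 -2
-3<8: swap(3,3), lo=4 mid=4 ⇒ 4 -1 2 -3 6 8 5 7 -2
6<8: swap(4,4), lo=5 mid=5 ⇒ 4 -1 2 -3 6 8 5 7 -2
8=8: mid=6
5<8: swap(5,6), lo=6 mid=7 ⇒ 4 -1 2 -3 6 5 8 7 -2
7<8: swap(6,7), lo=7 mid=8 ⇒ 4 -1 2 -3 6 5 7 8 -2
-2<8: swap(7,8), lo=8 mid=9 ⇒ 4 -1 2 -3 6 5 7 -2 8
done. lo=8 hi=8; a=4 -1 2 -3 6 5 7 -2 8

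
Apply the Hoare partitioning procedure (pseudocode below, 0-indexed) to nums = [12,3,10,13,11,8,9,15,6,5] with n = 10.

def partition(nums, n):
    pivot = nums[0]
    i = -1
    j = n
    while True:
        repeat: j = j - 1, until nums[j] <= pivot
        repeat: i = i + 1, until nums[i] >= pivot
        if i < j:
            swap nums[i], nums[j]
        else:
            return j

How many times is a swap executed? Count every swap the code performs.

2

pivot=12
j stops at 9 (5), i stops at 0 (12); swap ⇒ [5,3,10,13,11,8,9,15,6,12]
j stops at 8 (6), i stops at 3 (13); swap ⇒ [5,3,10,6,11,8,9,15,13,12]
j stops at 6, i stops at 7; i≥j ⇒ return 6. nums=[5,3,10,6,11,8,9,15,13,12]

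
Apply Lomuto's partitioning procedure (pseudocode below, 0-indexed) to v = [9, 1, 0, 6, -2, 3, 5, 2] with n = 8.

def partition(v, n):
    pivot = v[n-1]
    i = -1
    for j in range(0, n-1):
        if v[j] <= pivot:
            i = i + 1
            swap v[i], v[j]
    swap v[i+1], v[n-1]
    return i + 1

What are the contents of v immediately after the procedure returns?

[1, 0, -2, 2, 9, 3, 5, 6]

pivot = v[7] = 2; i = -1
j=0: v[0]=9 > 2 → no swap
j=1: v[1]=1 ≤ 2 → i=0, swap v[0],v[1] → [1, 9, 0, 6, -2, 3, 5, 2]
j=2: v[2]=0 ≤ 2 → i=1, swap v[1],v[2] → [1, 0, 9, 6, -2, 3, 5, 2]
j=3: v[3]=6 > 2 → no swap
j=4: v[4]=-2 ≤ 2 → i=2, swap v[2],v[4] → [1, 0, -2, 6, 9, 3, 5, 2]
j=5: v[5]=3 > 2 → no swap
j=6: v[6]=5 > 2 → no swap
final swap v[3],v[7] → [1, 0, -2, 2, 9, 3, 5, 6]; return 3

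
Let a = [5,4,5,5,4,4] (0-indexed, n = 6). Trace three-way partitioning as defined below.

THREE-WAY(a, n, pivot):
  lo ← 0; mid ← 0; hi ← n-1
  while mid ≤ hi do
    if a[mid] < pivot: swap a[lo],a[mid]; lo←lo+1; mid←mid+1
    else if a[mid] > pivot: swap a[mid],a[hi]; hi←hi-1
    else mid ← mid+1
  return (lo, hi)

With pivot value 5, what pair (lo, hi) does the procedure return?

pivot = 5; lo=0, mid=0, hi=5
a[mid]=5=5: mid=1
a[mid]=4<5: swap a[0],a[1]; lo=1,mid=2 → [4,5,5,5,4,4]
a[mid]=5=5: mid=3
a[mid]=5=5: mid=4
a[mid]=4<5: swap a[1],a[4]; lo=2,mid=5 → [4,4,5,5,5,4]
a[mid]=4<5: swap a[2],a[5]; lo=3,mid=6 → [4,4,4,5,5,5]
end: lo=3, hi=5; a = [4,4,4,5,5,5]

(3, 5)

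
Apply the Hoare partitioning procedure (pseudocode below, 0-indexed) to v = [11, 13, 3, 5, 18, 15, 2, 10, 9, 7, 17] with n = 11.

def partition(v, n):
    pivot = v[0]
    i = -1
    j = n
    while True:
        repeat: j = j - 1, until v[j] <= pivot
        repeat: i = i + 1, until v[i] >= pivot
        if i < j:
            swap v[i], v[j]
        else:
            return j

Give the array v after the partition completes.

[7, 9, 3, 5, 10, 2, 15, 18, 13, 11, 17]

pivot = v[0] = 11; i = -1, j = 11
j→9 (v[9]=7≤11), i→0 (v[0]=11≥11); i<j, swap → [7, 13, 3, 5, 18, 15, 2, 10, 9, 11, 17]
j→8 (v[8]=9≤11), i→1 (v[1]=13≥11); i<j, swap → [7, 9, 3, 5, 18, 15, 2, 10, 13, 11, 17]
j→7 (v[7]=10≤11), i→4 (v[4]=18≥11); i<j, swap → [7, 9, 3, 5, 10, 15, 2, 18, 13, 11, 17]
j→6 (v[6]=2≤11), i→5 (v[5]=15≥11); i<j, swap → [7, 9, 3, 5, 10, 2, 15, 18, 13, 11, 17]
j→5, i→6; i≥j, return j=5. v = [7, 9, 3, 5, 10, 2, 15, 18, 13, 11, 17]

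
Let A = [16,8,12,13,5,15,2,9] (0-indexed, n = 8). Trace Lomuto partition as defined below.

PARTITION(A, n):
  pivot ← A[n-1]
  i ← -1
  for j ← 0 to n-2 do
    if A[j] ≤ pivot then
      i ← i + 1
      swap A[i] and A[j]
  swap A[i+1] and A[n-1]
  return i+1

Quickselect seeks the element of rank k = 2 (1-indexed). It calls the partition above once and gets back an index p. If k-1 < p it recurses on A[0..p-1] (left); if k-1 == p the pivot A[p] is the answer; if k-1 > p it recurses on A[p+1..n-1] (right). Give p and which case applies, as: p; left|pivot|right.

3; left

pivot=9, i=-1
j=0: 16>9, skip
j=1: 8≤9, i=0, swap(0,1) ⇒ [8,16,12,13,5,15,2,9]
j=2: 12>9, skip
j=3: 13>9, skip
j=4: 5≤9, i=1, swap(1,4) ⇒ [8,5,12,13,16,15,2,9]
j=5: 15>9, skip
j=6: 2≤9, i=2, swap(2,6) ⇒ [8,5,2,13,16,15,12,9]
swap(3,7) ⇒ [8,5,2,9,16,15,12,13]; return 3
p = 3; k-1 = 1 < 3 ⇒ left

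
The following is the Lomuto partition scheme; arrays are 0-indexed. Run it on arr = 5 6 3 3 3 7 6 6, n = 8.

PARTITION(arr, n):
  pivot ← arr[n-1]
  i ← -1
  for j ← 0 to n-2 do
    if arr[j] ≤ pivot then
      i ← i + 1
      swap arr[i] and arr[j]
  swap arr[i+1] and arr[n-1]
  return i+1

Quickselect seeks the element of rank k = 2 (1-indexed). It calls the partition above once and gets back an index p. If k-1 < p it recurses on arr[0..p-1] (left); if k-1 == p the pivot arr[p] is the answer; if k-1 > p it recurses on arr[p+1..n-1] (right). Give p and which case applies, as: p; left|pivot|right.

pivot=6, i=-1
j=0: 5≤6, i=0, swap(0,0) ⇒ 5 6 3 3 3 7 6 6
j=1: 6≤6, i=1, swap(1,1) ⇒ 5 6 3 3 3 7 6 6
j=2: 3≤6, i=2, swap(2,2) ⇒ 5 6 3 3 3 7 6 6
j=3: 3≤6, i=3, swap(3,3) ⇒ 5 6 3 3 3 7 6 6
j=4: 3≤6, i=4, swap(4,4) ⇒ 5 6 3 3 3 7 6 6
j=5: 7>6, skip
j=6: 6≤6, i=5, swap(5,6) ⇒ 5 6 3 3 3 6 7 6
swap(6,7) ⇒ 5 6 3 3 3 6 6 7; return 6
p = 6; k-1 = 1 < 6 ⇒ left

6; left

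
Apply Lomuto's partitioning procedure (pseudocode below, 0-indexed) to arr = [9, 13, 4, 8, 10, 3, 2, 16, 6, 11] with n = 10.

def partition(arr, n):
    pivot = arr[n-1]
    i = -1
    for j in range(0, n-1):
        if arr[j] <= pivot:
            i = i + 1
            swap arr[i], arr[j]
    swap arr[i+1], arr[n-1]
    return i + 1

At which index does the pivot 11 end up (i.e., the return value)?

pivot=11, i=-1
j=0: 9≤11, i=0, swap(0,0) ⇒ [9, 13, 4, 8, 10, 3, 2, 16, 6, 11]
j=1: 13>11, skip
j=2: 4≤11, i=1, swap(1,2) ⇒ [9, 4, 13, 8, 10, 3, 2, 16, 6, 11]
j=3: 8≤11, i=2, swap(2,3) ⇒ [9, 4, 8, 13, 10, 3, 2, 16, 6, 11]
j=4: 10≤11, i=3, swap(3,4) ⇒ [9, 4, 8, 10, 13, 3, 2, 16, 6, 11]
j=5: 3≤11, i=4, swap(4,5) ⇒ [9, 4, 8, 10, 3, 13, 2, 16, 6, 11]
j=6: 2≤11, i=5, swap(5,6) ⇒ [9, 4, 8, 10, 3, 2, 13, 16, 6, 11]
j=7: 16>11, skip
j=8: 6≤11, i=6, swap(6,8) ⇒ [9, 4, 8, 10, 3, 2, 6, 16, 13, 11]
swap(7,9) ⇒ [9, 4, 8, 10, 3, 2, 6, 11, 13, 16]; return 7

7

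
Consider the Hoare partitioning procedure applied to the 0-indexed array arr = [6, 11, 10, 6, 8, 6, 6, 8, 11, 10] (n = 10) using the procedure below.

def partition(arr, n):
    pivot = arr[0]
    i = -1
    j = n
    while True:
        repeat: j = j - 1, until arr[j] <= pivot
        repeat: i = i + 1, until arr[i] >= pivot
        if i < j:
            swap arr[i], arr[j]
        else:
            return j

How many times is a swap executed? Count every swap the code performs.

3

pivot = arr[0] = 6; i = -1, j = 10
j→6 (arr[6]=6≤6), i→0 (arr[0]=6≥6); i<j, swap → [6, 11, 10, 6, 8, 6, 6, 8, 11, 10]
j→5 (arr[5]=6≤6), i→1 (arr[1]=11≥6); i<j, swap → [6, 6, 10, 6, 8, 11, 6, 8, 11, 10]
j→3 (arr[3]=6≤6), i→2 (arr[2]=10≥6); i<j, swap → [6, 6, 6, 10, 8, 11, 6, 8, 11, 10]
j→2, i→3; i≥j, return j=2. arr = [6, 6, 6, 10, 8, 11, 6, 8, 11, 10]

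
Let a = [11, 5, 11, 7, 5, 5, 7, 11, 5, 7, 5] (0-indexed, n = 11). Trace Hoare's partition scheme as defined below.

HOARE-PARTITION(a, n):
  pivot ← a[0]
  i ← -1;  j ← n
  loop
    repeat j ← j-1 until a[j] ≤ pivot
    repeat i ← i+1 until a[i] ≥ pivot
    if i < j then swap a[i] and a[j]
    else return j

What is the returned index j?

pivot = a[0] = 11; i = -1, j = 11
j→10 (a[10]=5≤11), i→0 (a[0]=11≥11); i<j, swap → [5, 5, 11, 7, 5, 5, 7, 11, 5, 7, 11]
j→9 (a[9]=7≤11), i→2 (a[2]=11≥11); i<j, swap → [5, 5, 7, 7, 5, 5, 7, 11, 5, 11, 11]
j→8 (a[8]=5≤11), i→7 (a[7]=11≥11); i<j, swap → [5, 5, 7, 7, 5, 5, 7, 5, 11, 11, 11]
j→7, i→8; i≥j, return j=7. a = [5, 5, 7, 7, 5, 5, 7, 5, 11, 11, 11]

7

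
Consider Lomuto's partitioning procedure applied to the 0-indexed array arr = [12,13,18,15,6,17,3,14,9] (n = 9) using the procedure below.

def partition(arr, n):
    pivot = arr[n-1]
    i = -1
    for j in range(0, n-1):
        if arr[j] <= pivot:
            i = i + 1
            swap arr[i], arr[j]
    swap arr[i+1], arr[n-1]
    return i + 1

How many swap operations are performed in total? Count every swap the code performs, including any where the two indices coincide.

3

pivot = arr[8] = 9; i = -1
j=0: arr[0]=12 > 9 → no swap
j=1: arr[1]=13 > 9 → no swap
j=2: arr[2]=18 > 9 → no swap
j=3: arr[3]=15 > 9 → no swap
j=4: arr[4]=6 ≤ 9 → i=0, swap arr[0],arr[4] → [6,13,18,15,12,17,3,14,9]
j=5: arr[5]=17 > 9 → no swap
j=6: arr[6]=3 ≤ 9 → i=1, swap arr[1],arr[6] → [6,3,18,15,12,17,13,14,9]
j=7: arr[7]=14 > 9 → no swap
final swap arr[2],arr[8] → [6,3,9,15,12,17,13,14,18]; return 2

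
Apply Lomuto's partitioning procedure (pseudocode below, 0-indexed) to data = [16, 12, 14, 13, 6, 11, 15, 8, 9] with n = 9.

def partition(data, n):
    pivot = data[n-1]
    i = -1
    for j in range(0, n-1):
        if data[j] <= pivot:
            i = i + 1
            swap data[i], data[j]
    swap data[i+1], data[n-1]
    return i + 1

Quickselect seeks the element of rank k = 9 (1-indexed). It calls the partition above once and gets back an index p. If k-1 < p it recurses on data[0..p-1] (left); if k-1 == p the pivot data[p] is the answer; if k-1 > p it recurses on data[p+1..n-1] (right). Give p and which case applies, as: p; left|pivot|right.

pivot = data[8] = 9; i = -1
j=0: data[0]=16 > 9 → no swap
j=1: data[1]=12 > 9 → no swap
j=2: data[2]=14 > 9 → no swap
j=3: data[3]=13 > 9 → no swap
j=4: data[4]=6 ≤ 9 → i=0, swap data[0],data[4] → [6, 12, 14, 13, 16, 11, 15, 8, 9]
j=5: data[5]=11 > 9 → no swap
j=6: data[6]=15 > 9 → no swap
j=7: data[7]=8 ≤ 9 → i=1, swap data[1],data[7] → [6, 8, 14, 13, 16, 11, 15, 12, 9]
final swap data[2],data[8] → [6, 8, 9, 13, 16, 11, 15, 12, 14]; return 2
p = 2; k-1 = 8 > 2 ⇒ right

2; right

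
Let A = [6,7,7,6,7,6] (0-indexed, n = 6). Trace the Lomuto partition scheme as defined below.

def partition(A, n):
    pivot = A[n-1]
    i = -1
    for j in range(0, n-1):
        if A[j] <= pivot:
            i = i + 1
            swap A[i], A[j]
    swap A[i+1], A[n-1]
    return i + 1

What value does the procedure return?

pivot=6, i=-1
j=0: 6≤6, i=0, swap(0,0) ⇒ [6,7,7,6,7,6]
j=1: 7>6, skip
j=2: 7>6, skip
j=3: 6≤6, i=1, swap(1,3) ⇒ [6,6,7,7,7,6]
j=4: 7>6, skip
swap(2,5) ⇒ [6,6,6,7,7,7]; return 2

2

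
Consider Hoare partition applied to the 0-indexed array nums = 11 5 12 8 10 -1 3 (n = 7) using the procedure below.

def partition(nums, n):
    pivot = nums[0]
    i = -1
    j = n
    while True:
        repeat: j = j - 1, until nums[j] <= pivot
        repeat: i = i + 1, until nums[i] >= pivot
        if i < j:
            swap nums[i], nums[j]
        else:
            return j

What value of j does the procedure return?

4

pivot=11
j stops at 6 (3), i stops at 0 (11); swap ⇒ 3 5 12 8 10 -1 11
j stops at 5 (-1), i stops at 2 (12); swap ⇒ 3 5 -1 8 10 12 11
j stops at 4, i stops at 5; i≥j ⇒ return 4. nums=3 5 -1 8 10 12 11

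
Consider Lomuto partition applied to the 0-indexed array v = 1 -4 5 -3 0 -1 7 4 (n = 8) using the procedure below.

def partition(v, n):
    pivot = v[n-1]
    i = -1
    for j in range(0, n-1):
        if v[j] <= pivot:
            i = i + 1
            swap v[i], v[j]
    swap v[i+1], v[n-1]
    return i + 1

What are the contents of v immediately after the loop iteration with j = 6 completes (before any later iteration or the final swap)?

pivot = v[7] = 4; i = -1
j=0: v[0]=1 ≤ 4 → i=0, swap v[0],v[0] (no change) → 1 -4 5 -3 0 -1 7 4
j=1: v[1]=-4 ≤ 4 → i=1, swap v[1],v[1] (no change) → 1 -4 5 -3 0 -1 7 4
j=2: v[2]=5 > 4 → no swap
j=3: v[3]=-3 ≤ 4 → i=2, swap v[2],v[3] → 1 -4 -3 5 0 -1 7 4
j=4: v[4]=0 ≤ 4 → i=3, swap v[3],v[4] → 1 -4 -3 0 5 -1 7 4
j=5: v[5]=-1 ≤ 4 → i=4, swap v[4],v[5] → 1 -4 -3 0 -1 5 7 4
j=6: v[6]=7 > 4 → no swap
(after j=6) v = 1 -4 -3 0 -1 5 7 4

1 -4 -3 0 -1 5 7 4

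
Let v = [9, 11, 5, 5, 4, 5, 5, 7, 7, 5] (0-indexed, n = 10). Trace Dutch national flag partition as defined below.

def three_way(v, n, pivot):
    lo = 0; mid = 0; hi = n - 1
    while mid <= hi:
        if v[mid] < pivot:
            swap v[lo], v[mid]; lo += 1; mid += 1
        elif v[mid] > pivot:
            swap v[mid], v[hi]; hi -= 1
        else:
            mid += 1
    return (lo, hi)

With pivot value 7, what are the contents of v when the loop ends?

pivot = 7; lo=0, mid=0, hi=9
v[mid]=9>7: swap v[0],v[9]; hi=8 → [5, 11, 5, 5, 4, 5, 5, 7, 7, 9]
v[mid]=5<7: swap v[0],v[0]; lo=1,mid=1 → [5, 11, 5, 5, 4, 5, 5, 7, 7, 9]
v[mid]=11>7: swap v[1],v[8]; hi=7 → [5, 7, 5, 5, 4, 5, 5, 7, 11, 9]
v[mid]=7=7: mid=2
v[mid]=5<7: swap v[1],v[2]; lo=2,mid=3 → [5, 5, 7, 5, 4, 5, 5, 7, 11, 9]
v[mid]=5<7: swap v[2],v[3]; lo=3,mid=4 → [5, 5, 5, 7, 4, 5, 5, 7, 11, 9]
v[mid]=4<7: swap v[3],v[4]; lo=4,mid=5 → [5, 5, 5, 4, 7, 5, 5, 7, 11, 9]
v[mid]=5<7: swap v[4],v[5]; lo=5,mid=6 → [5, 5, 5, 4, 5, 7, 5, 7, 11, 9]
v[mid]=5<7: swap v[5],v[6]; lo=6,mid=7 → [5, 5, 5, 4, 5, 5, 7, 7, 11, 9]
v[mid]=7=7: mid=8
end: lo=6, hi=7; v = [5, 5, 5, 4, 5, 5, 7, 7, 11, 9]

[5, 5, 5, 4, 5, 5, 7, 7, 11, 9]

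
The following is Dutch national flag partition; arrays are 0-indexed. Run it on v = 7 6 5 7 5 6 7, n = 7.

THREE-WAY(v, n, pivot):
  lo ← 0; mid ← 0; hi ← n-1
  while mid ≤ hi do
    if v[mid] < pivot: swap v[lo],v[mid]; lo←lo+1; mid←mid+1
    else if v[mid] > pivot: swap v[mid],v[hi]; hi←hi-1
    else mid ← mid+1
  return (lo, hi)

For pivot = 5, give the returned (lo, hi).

(0, 1)

lo=0 mid=0 hi=6
7>5: swap(0,6), hi=5 ⇒ 7 6 5 7 5 6 7
7>5: swap(0,5), hi=4 ⇒ 6 6 5 7 5 7 7
6>5: swap(0,4), hi=3 ⇒ 5 6 5 7 6 7 7
5=5: mid=1
6>5: swap(1,3), hi=2 ⇒ 5 7 5 6 6 7 7
7>5: swap(1,2), hi=1 ⇒ 5 5 7 6 6 7 7
5=5: mid=2
done. lo=0 hi=1; v=5 5 7 6 6 7 7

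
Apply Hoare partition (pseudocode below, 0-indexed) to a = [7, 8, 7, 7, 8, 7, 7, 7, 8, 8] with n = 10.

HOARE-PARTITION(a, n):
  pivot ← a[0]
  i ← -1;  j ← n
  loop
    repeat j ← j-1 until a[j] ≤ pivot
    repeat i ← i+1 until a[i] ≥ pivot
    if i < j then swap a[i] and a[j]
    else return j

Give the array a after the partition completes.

pivot=7
j stops at 7 (7), i stops at 0 (7); swap ⇒ [7, 8, 7, 7, 8, 7, 7, 7, 8, 8]
j stops at 6 (7), i stops at 1 (8); swap ⇒ [7, 7, 7, 7, 8, 7, 8, 7, 8, 8]
j stops at 5 (7), i stops at 2 (7); swap ⇒ [7, 7, 7, 7, 8, 7, 8, 7, 8, 8]
j stops at 3, i stops at 3; i≥j ⇒ return 3. a=[7, 7, 7, 7, 8, 7, 8, 7, 8, 8]

[7, 7, 7, 7, 8, 7, 8, 7, 8, 8]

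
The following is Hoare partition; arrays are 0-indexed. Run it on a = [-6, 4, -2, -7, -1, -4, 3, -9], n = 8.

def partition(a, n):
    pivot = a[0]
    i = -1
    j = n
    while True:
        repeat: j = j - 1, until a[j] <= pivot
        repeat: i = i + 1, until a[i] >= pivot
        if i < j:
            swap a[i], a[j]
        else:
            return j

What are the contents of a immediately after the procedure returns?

[-9, -7, -2, 4, -1, -4, 3, -6]

pivot = a[0] = -6; i = -1, j = 8
j→7 (a[7]=-9≤-6), i→0 (a[0]=-6≥-6); i<j, swap → [-9, 4, -2, -7, -1, -4, 3, -6]
j→3 (a[3]=-7≤-6), i→1 (a[1]=4≥-6); i<j, swap → [-9, -7, -2, 4, -1, -4, 3, -6]
j→1, i→2; i≥j, return j=1. a = [-9, -7, -2, 4, -1, -4, 3, -6]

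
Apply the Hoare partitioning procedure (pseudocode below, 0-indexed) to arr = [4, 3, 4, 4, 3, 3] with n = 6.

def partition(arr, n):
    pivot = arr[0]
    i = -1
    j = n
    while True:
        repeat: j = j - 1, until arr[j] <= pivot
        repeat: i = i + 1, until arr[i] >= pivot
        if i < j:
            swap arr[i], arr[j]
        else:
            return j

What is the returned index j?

3

pivot = arr[0] = 4; i = -1, j = 6
j→5 (arr[5]=3≤4), i→0 (arr[0]=4≥4); i<j, swap → [3, 3, 4, 4, 3, 4]
j→4 (arr[4]=3≤4), i→2 (arr[2]=4≥4); i<j, swap → [3, 3, 3, 4, 4, 4]
j→3, i→3; i≥j, return j=3. arr = [3, 3, 3, 4, 4, 4]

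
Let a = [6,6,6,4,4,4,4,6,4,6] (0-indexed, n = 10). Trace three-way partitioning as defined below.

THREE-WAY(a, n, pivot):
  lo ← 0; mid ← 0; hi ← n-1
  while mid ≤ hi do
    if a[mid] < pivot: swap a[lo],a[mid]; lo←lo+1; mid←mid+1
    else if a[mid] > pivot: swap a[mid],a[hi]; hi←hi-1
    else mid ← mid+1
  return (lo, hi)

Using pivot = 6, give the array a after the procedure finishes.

[4,4,4,4,4,6,6,6,6,6]

lo=0 mid=0 hi=9
6=6: mid=1
6=6: mid=2
6=6: mid=3
4<6: swap(0,3), lo=1 mid=4 ⇒ [4,6,6,6,4,4,4,6,4,6]
4<6: swap(1,4), lo=2 mid=5 ⇒ [4,4,6,6,6,4,4,6,4,6]
4<6: swap(2,5), lo=3 mid=6 ⇒ [4,4,4,6,6,6,4,6,4,6]
4<6: swap(3,6), lo=4 mid=7 ⇒ [4,4,4,4,6,6,6,6,4,6]
6=6: mid=8
4<6: swap(4,8), lo=5 mid=9 ⇒ [4,4,4,4,4,6,6,6,6,6]
6=6: mid=10
done. lo=5 hi=9; a=[4,4,4,4,4,6,6,6,6,6]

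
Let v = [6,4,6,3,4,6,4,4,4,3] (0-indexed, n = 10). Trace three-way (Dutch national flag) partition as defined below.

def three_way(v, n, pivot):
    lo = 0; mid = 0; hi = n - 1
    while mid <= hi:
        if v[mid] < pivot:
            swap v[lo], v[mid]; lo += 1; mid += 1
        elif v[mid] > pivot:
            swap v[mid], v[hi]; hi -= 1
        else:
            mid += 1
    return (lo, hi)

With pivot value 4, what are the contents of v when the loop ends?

lo=0 mid=0 hi=9
6>4: swap(0,9), hi=8 ⇒ [3,4,6,3,4,6,4,4,4,6]
3<4: swap(0,0), lo=1 mid=1 ⇒ [3,4,6,3,4,6,4,4,4,6]
4=4: mid=2
6>4: swap(2,8), hi=7 ⇒ [3,4,4,3,4,6,4,4,6,6]
4=4: mid=3
3<4: swap(1,3), lo=2 mid=4 ⇒ [3,3,4,4,4,6,4,4,6,6]
4=4: mid=5
6>4: swap(5,7), hi=6 ⇒ [3,3,4,4,4,4,4,6,6,6]
4=4: mid=6
4=4: mid=7
done. lo=2 hi=6; v=[3,3,4,4,4,4,4,6,6,6]

[3,3,4,4,4,4,4,6,6,6]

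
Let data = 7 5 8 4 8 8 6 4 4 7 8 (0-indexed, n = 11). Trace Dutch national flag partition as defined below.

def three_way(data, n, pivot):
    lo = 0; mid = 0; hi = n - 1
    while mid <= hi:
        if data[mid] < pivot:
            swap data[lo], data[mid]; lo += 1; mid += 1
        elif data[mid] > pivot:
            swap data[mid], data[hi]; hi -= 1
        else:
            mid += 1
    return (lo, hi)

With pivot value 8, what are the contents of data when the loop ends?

7 5 4 6 4 4 7 8 8 8 8

lo=0 mid=0 hi=10
7<8: swap(0,0), lo=1 mid=1 ⇒ 7 5 8 4 8 8 6 4 4 7 8
5<8: swap(1,1), lo=2 mid=2 ⇒ 7 5 8 4 8 8 6 4 4 7 8
8=8: mid=3
4<8: swap(2,3), lo=3 mid=4 ⇒ 7 5 4 8 8 8 6 4 4 7 8
8=8: mid=5
8=8: mid=6
6<8: swap(3,6), lo=4 mid=7 ⇒ 7 5 4 6 8 8 8 4 4 7 8
4<8: swap(4,7), lo=5 mid=8 ⇒ 7 5 4 6 4 8 8 8 4 7 8
4<8: swap(5,8), lo=6 mid=9 ⇒ 7 5 4 6 4 4 8 8 8 7 8
7<8: swap(6,9), lo=7 mid=10 ⇒ 7 5 4 6 4 4 7 8 8 8 8
8=8: mid=11
done. lo=7 hi=10; data=7 5 4 6 4 4 7 8 8 8 8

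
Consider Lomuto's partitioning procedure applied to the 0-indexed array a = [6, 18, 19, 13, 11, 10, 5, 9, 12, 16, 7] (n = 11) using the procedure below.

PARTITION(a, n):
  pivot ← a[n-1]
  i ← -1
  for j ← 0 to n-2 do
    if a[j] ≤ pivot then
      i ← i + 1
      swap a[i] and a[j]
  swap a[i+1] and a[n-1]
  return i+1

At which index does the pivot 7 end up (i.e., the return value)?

2

pivot = a[10] = 7; i = -1
j=0: a[0]=6 ≤ 7 → i=0, swap a[0],a[0] (no change) → [6, 18, 19, 13, 11, 10, 5, 9, 12, 16, 7]
j=1: a[1]=18 > 7 → no swap
j=2: a[2]=19 > 7 → no swap
j=3: a[3]=13 > 7 → no swap
j=4: a[4]=11 > 7 → no swap
j=5: a[5]=10 > 7 → no swap
j=6: a[6]=5 ≤ 7 → i=1, swap a[1],a[6] → [6, 5, 19, 13, 11, 10, 18, 9, 12, 16, 7]
j=7: a[7]=9 > 7 → no swap
j=8: a[8]=12 > 7 → no swap
j=9: a[9]=16 > 7 → no swap
final swap a[2],a[10] → [6, 5, 7, 13, 11, 10, 18, 9, 12, 16, 19]; return 2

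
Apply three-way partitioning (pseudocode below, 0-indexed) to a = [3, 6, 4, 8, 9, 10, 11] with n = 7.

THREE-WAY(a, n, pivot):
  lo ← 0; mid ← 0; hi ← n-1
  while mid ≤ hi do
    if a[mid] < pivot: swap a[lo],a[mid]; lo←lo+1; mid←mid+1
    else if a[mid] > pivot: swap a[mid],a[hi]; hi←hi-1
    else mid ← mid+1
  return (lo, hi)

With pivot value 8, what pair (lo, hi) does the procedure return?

pivot = 8; lo=0, mid=0, hi=6
a[mid]=3<8: swap a[0],a[0]; lo=1,mid=1 → [3, 6, 4, 8, 9, 10, 11]
a[mid]=6<8: swap a[1],a[1]; lo=2,mid=2 → [3, 6, 4, 8, 9, 10, 11]
a[mid]=4<8: swap a[2],a[2]; lo=3,mid=3 → [3, 6, 4, 8, 9, 10, 11]
a[mid]=8=8: mid=4
a[mid]=9>8: swap a[4],a[6]; hi=5 → [3, 6, 4, 8, 11, 10, 9]
a[mid]=11>8: swap a[4],a[5]; hi=4 → [3, 6, 4, 8, 10, 11, 9]
a[mid]=10>8: swap a[4],a[4]; hi=3 → [3, 6, 4, 8, 10, 11, 9]
end: lo=3, hi=3; a = [3, 6, 4, 8, 10, 11, 9]

(3, 3)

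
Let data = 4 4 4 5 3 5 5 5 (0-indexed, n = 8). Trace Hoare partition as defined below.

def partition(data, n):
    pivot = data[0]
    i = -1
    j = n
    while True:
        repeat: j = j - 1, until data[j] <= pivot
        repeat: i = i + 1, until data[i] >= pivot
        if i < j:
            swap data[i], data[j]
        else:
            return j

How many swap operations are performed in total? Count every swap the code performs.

pivot=4
j stops at 4 (3), i stops at 0 (4); swap ⇒ 3 4 4 5 4 5 5 5
j stops at 2 (4), i stops at 1 (4); swap ⇒ 3 4 4 5 4 5 5 5
j stops at 1, i stops at 2; i≥j ⇒ return 1. data=3 4 4 5 4 5 5 5

2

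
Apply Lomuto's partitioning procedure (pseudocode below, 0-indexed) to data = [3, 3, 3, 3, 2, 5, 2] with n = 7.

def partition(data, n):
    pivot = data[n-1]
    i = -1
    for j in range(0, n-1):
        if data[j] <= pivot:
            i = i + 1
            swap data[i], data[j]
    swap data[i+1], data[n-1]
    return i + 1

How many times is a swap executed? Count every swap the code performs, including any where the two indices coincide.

pivot = data[6] = 2; i = -1
j=0: data[0]=3 > 2 → no swap
j=1: data[1]=3 > 2 → no swap
j=2: data[2]=3 > 2 → no swap
j=3: data[3]=3 > 2 → no swap
j=4: data[4]=2 ≤ 2 → i=0, swap data[0],data[4] → [2, 3, 3, 3, 3, 5, 2]
j=5: data[5]=5 > 2 → no swap
final swap data[1],data[6] → [2, 2, 3, 3, 3, 5, 3]; return 1

2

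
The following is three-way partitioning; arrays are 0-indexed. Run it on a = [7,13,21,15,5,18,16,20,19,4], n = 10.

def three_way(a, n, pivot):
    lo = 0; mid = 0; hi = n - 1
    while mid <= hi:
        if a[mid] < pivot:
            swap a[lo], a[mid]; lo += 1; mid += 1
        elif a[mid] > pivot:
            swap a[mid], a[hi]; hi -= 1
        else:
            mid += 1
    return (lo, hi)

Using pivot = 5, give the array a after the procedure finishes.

pivot = 5; lo=0, mid=0, hi=9
a[mid]=7>5: swap a[0],a[9]; hi=8 → [4,13,21,15,5,18,16,20,19,7]
a[mid]=4<5: swap a[0],a[0]; lo=1,mid=1 → [4,13,21,15,5,18,16,20,19,7]
a[mid]=13>5: swap a[1],a[8]; hi=7 → [4,19,21,15,5,18,16,20,13,7]
a[mid]=19>5: swap a[1],a[7]; hi=6 → [4,20,21,15,5,18,16,19,13,7]
a[mid]=20>5: swap a[1],a[6]; hi=5 → [4,16,21,15,5,18,20,19,13,7]
a[mid]=16>5: swap a[1],a[5]; hi=4 → [4,18,21,15,5,16,20,19,13,7]
a[mid]=18>5: swap a[1],a[4]; hi=3 → [4,5,21,15,18,16,20,19,13,7]
a[mid]=5=5: mid=2
a[mid]=21>5: swap a[2],a[3]; hi=2 → [4,5,15,21,18,16,20,19,13,7]
a[mid]=15>5: swap a[2],a[2]; hi=1 → [4,5,15,21,18,16,20,19,13,7]
end: lo=1, hi=1; a = [4,5,15,21,18,16,20,19,13,7]

[4,5,15,21,18,16,20,19,13,7]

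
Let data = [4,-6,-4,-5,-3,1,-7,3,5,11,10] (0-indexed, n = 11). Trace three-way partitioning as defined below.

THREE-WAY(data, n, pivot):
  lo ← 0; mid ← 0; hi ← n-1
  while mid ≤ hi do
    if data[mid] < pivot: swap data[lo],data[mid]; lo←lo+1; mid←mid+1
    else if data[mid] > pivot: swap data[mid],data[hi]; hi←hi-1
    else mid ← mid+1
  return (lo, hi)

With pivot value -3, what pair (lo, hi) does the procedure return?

pivot = -3; lo=0, mid=0, hi=10
data[mid]=4>-3: swap data[0],data[10]; hi=9 → [10,-6,-4,-5,-3,1,-7,3,5,11,4]
data[mid]=10>-3: swap data[0],data[9]; hi=8 → [11,-6,-4,-5,-3,1,-7,3,5,10,4]
data[mid]=11>-3: swap data[0],data[8]; hi=7 → [5,-6,-4,-5,-3,1,-7,3,11,10,4]
data[mid]=5>-3: swap data[0],data[7]; hi=6 → [3,-6,-4,-5,-3,1,-7,5,11,10,4]
data[mid]=3>-3: swap data[0],data[6]; hi=5 → [-7,-6,-4,-5,-3,1,3,5,11,10,4]
data[mid]=-7<-3: swap data[0],data[0]; lo=1,mid=1 → [-7,-6,-4,-5,-3,1,3,5,11,10,4]
data[mid]=-6<-3: swap data[1],data[1]; lo=2,mid=2 → [-7,-6,-4,-5,-3,1,3,5,11,10,4]
data[mid]=-4<-3: swap data[2],data[2]; lo=3,mid=3 → [-7,-6,-4,-5,-3,1,3,5,11,10,4]
data[mid]=-5<-3: swap data[3],data[3]; lo=4,mid=4 → [-7,-6,-4,-5,-3,1,3,5,11,10,4]
data[mid]=-3=-3: mid=5
data[mid]=1>-3: swap data[5],data[5]; hi=4 → [-7,-6,-4,-5,-3,1,3,5,11,10,4]
end: lo=4, hi=4; data = [-7,-6,-4,-5,-3,1,3,5,11,10,4]

(4, 4)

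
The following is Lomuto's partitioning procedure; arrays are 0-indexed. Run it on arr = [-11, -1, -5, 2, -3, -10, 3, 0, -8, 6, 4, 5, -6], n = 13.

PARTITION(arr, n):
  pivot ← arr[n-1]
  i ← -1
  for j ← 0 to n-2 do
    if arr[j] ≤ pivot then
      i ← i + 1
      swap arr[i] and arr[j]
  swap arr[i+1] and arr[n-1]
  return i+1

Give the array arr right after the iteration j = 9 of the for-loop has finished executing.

pivot = arr[12] = -6; i = -1
j=0: arr[0]=-11 ≤ -6 → i=0, swap arr[0],arr[0] (no change) → [-11, -1, -5, 2, -3, -10, 3, 0, -8, 6, 4, 5, -6]
j=1: arr[1]=-1 > -6 → no swap
j=2: arr[2]=-5 > -6 → no swap
j=3: arr[3]=2 > -6 → no swap
j=4: arr[4]=-3 > -6 → no swap
j=5: arr[5]=-10 ≤ -6 → i=1, swap arr[1],arr[5] → [-11, -10, -5, 2, -3, -1, 3, 0, -8, 6, 4, 5, -6]
j=6: arr[6]=3 > -6 → no swap
j=7: arr[7]=0 > -6 → no swap
j=8: arr[8]=-8 ≤ -6 → i=2, swap arr[2],arr[8] → [-11, -10, -8, 2, -3, -1, 3, 0, -5, 6, 4, 5, -6]
j=9: arr[9]=6 > -6 → no swap
(after j=9) arr = [-11, -10, -8, 2, -3, -1, 3, 0, -5, 6, 4, 5, -6]

[-11, -10, -8, 2, -3, -1, 3, 0, -5, 6, 4, 5, -6]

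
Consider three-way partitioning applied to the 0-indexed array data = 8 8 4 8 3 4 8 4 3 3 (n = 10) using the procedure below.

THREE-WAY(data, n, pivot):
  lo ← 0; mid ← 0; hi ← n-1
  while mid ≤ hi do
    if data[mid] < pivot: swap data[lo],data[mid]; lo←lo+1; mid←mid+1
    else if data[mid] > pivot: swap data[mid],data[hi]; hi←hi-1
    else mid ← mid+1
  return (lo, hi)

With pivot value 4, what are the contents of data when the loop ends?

3 3 3 4 4 4 8 8 8 8

lo=0 mid=0 hi=9
8>4: swap(0,9), hi=8 ⇒ 3 8 4 8 3 4 8 4 3 8
3<4: swap(0,0), lo=1 mid=1 ⇒ 3 8 4 8 3 4 8 4 3 8
8>4: swap(1,8), hi=7 ⇒ 3 3 4 8 3 4 8 4 8 8
3<4: swap(1,1), lo=2 mid=2 ⇒ 3 3 4 8 3 4 8 4 8 8
4=4: mid=3
8>4: swap(3,7), hi=6 ⇒ 3 3 4 4 3 4 8 8 8 8
4=4: mid=4
3<4: swap(2,4), lo=3 mid=5 ⇒ 3 3 3 4 4 4 8 8 8 8
4=4: mid=6
8>4: swap(6,6), hi=5 ⇒ 3 3 3 4 4 4 8 8 8 8
done. lo=3 hi=5; data=3 3 3 4 4 4 8 8 8 8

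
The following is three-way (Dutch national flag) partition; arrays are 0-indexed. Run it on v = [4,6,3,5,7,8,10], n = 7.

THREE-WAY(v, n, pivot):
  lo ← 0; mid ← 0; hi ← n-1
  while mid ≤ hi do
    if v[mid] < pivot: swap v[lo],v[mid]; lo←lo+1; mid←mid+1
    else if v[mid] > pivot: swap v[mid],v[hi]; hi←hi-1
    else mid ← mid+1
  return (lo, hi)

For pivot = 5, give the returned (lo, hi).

pivot = 5; lo=0, mid=0, hi=6
v[mid]=4<5: swap v[0],v[0]; lo=1,mid=1 → [4,6,3,5,7,8,10]
v[mid]=6>5: swap v[1],v[6]; hi=5 → [4,10,3,5,7,8,6]
v[mid]=10>5: swap v[1],v[5]; hi=4 → [4,8,3,5,7,10,6]
v[mid]=8>5: swap v[1],v[4]; hi=3 → [4,7,3,5,8,10,6]
v[mid]=7>5: swap v[1],v[3]; hi=2 → [4,5,3,7,8,10,6]
v[mid]=5=5: mid=2
v[mid]=3<5: swap v[1],v[2]; lo=2,mid=3 → [4,3,5,7,8,10,6]
end: lo=2, hi=2; v = [4,3,5,7,8,10,6]

(2, 2)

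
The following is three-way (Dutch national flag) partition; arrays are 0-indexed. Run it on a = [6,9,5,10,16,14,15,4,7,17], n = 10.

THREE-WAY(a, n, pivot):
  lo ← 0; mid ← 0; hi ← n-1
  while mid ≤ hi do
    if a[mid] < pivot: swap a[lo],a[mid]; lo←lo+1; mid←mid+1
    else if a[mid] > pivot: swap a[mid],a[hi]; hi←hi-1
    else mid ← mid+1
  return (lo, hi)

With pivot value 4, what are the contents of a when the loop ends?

[4,5,10,16,14,15,9,7,17,6]

pivot = 4; lo=0, mid=0, hi=9
a[mid]=6>4: swap a[0],a[9]; hi=8 → [17,9,5,10,16,14,15,4,7,6]
a[mid]=17>4: swap a[0],a[8]; hi=7 → [7,9,5,10,16,14,15,4,17,6]
a[mid]=7>4: swap a[0],a[7]; hi=6 → [4,9,5,10,16,14,15,7,17,6]
a[mid]=4=4: mid=1
a[mid]=9>4: swap a[1],a[6]; hi=5 → [4,15,5,10,16,14,9,7,17,6]
a[mid]=15>4: swap a[1],a[5]; hi=4 → [4,14,5,10,16,15,9,7,17,6]
a[mid]=14>4: swap a[1],a[4]; hi=3 → [4,16,5,10,14,15,9,7,17,6]
a[mid]=16>4: swap a[1],a[3]; hi=2 → [4,10,5,16,14,15,9,7,17,6]
a[mid]=10>4: swap a[1],a[2]; hi=1 → [4,5,10,16,14,15,9,7,17,6]
a[mid]=5>4: swap a[1],a[1]; hi=0 → [4,5,10,16,14,15,9,7,17,6]
end: lo=0, hi=0; a = [4,5,10,16,14,15,9,7,17,6]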